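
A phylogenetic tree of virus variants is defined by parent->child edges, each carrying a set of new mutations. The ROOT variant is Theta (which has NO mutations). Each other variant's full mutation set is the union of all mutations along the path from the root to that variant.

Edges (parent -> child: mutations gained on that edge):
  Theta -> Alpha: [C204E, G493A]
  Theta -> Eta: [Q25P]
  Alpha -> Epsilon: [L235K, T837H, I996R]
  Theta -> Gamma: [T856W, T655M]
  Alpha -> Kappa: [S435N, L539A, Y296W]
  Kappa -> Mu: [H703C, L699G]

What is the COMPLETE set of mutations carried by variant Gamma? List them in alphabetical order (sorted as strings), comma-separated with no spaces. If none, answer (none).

Answer: T655M,T856W

Derivation:
At Theta: gained [] -> total []
At Gamma: gained ['T856W', 'T655M'] -> total ['T655M', 'T856W']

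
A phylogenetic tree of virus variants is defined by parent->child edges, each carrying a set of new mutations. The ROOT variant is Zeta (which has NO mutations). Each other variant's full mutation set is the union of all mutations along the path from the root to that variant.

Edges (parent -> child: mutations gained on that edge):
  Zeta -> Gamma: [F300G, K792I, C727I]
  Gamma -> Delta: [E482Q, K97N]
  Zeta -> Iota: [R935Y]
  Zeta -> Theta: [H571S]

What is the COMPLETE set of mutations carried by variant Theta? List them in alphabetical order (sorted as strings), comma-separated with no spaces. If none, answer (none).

At Zeta: gained [] -> total []
At Theta: gained ['H571S'] -> total ['H571S']

Answer: H571S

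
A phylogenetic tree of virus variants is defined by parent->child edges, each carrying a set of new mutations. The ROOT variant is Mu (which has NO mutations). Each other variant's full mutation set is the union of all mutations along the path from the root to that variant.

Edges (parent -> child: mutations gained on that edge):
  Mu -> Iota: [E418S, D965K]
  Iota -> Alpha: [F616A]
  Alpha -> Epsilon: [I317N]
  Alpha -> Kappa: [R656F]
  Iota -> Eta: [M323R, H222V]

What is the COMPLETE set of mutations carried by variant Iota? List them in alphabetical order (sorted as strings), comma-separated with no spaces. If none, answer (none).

Answer: D965K,E418S

Derivation:
At Mu: gained [] -> total []
At Iota: gained ['E418S', 'D965K'] -> total ['D965K', 'E418S']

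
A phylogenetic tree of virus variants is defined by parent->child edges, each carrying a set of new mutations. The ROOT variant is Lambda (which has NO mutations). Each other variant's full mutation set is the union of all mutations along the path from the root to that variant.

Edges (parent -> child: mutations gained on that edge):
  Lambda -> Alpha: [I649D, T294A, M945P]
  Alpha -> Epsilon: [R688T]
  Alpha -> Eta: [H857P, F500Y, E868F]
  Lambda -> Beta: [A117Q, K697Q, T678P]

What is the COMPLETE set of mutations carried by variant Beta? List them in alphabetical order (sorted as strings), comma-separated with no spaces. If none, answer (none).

At Lambda: gained [] -> total []
At Beta: gained ['A117Q', 'K697Q', 'T678P'] -> total ['A117Q', 'K697Q', 'T678P']

Answer: A117Q,K697Q,T678P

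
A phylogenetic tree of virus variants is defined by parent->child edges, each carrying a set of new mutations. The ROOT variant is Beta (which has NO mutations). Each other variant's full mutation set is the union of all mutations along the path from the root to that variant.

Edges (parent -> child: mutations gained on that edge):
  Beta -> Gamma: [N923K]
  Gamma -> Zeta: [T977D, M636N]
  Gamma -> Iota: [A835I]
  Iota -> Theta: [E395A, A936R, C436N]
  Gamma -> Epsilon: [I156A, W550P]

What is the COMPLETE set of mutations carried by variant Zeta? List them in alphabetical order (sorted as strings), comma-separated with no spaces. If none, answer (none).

At Beta: gained [] -> total []
At Gamma: gained ['N923K'] -> total ['N923K']
At Zeta: gained ['T977D', 'M636N'] -> total ['M636N', 'N923K', 'T977D']

Answer: M636N,N923K,T977D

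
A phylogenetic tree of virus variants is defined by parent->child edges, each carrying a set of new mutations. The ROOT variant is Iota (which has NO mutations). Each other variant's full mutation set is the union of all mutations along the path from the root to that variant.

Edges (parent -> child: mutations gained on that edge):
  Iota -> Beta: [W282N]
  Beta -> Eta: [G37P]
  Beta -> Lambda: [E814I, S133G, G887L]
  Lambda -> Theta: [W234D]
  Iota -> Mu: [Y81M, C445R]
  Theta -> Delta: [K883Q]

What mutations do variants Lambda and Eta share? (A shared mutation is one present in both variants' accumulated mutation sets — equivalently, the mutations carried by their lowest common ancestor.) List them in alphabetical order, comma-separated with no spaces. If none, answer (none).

Accumulating mutations along path to Lambda:
  At Iota: gained [] -> total []
  At Beta: gained ['W282N'] -> total ['W282N']
  At Lambda: gained ['E814I', 'S133G', 'G887L'] -> total ['E814I', 'G887L', 'S133G', 'W282N']
Mutations(Lambda) = ['E814I', 'G887L', 'S133G', 'W282N']
Accumulating mutations along path to Eta:
  At Iota: gained [] -> total []
  At Beta: gained ['W282N'] -> total ['W282N']
  At Eta: gained ['G37P'] -> total ['G37P', 'W282N']
Mutations(Eta) = ['G37P', 'W282N']
Intersection: ['E814I', 'G887L', 'S133G', 'W282N'] ∩ ['G37P', 'W282N'] = ['W282N']

Answer: W282N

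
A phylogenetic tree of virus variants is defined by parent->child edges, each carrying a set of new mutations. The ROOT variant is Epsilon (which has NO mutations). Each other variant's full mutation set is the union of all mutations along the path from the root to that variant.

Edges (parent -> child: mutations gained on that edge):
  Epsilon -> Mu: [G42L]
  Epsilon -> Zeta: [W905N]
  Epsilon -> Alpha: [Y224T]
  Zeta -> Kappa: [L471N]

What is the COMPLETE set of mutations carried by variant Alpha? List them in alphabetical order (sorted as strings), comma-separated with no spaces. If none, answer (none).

Answer: Y224T

Derivation:
At Epsilon: gained [] -> total []
At Alpha: gained ['Y224T'] -> total ['Y224T']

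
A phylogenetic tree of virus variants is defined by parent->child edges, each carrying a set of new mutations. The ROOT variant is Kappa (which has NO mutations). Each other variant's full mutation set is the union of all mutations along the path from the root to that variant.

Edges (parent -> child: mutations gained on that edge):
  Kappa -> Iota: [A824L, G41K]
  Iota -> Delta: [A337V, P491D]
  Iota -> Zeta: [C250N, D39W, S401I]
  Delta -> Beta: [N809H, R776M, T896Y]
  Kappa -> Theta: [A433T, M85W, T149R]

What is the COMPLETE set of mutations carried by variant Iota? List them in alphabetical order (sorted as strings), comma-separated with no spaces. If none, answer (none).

At Kappa: gained [] -> total []
At Iota: gained ['A824L', 'G41K'] -> total ['A824L', 'G41K']

Answer: A824L,G41K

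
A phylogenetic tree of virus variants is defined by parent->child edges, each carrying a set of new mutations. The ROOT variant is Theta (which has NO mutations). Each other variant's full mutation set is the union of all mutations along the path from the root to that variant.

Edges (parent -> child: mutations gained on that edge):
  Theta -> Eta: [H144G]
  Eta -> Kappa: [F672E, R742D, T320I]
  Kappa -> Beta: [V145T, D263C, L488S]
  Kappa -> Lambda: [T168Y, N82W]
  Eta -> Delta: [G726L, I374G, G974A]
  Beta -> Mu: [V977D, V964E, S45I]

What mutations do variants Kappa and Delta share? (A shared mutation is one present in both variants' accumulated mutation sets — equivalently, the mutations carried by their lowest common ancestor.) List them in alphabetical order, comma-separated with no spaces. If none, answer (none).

Accumulating mutations along path to Kappa:
  At Theta: gained [] -> total []
  At Eta: gained ['H144G'] -> total ['H144G']
  At Kappa: gained ['F672E', 'R742D', 'T320I'] -> total ['F672E', 'H144G', 'R742D', 'T320I']
Mutations(Kappa) = ['F672E', 'H144G', 'R742D', 'T320I']
Accumulating mutations along path to Delta:
  At Theta: gained [] -> total []
  At Eta: gained ['H144G'] -> total ['H144G']
  At Delta: gained ['G726L', 'I374G', 'G974A'] -> total ['G726L', 'G974A', 'H144G', 'I374G']
Mutations(Delta) = ['G726L', 'G974A', 'H144G', 'I374G']
Intersection: ['F672E', 'H144G', 'R742D', 'T320I'] ∩ ['G726L', 'G974A', 'H144G', 'I374G'] = ['H144G']

Answer: H144G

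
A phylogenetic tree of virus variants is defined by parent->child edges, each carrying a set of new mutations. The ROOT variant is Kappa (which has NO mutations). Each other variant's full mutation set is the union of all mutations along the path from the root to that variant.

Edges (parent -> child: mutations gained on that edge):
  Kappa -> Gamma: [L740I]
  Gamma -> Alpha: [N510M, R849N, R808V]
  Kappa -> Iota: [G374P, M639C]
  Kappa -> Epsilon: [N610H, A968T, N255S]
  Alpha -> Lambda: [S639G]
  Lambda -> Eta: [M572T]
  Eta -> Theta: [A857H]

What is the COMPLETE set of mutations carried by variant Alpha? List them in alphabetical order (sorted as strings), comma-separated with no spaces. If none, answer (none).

At Kappa: gained [] -> total []
At Gamma: gained ['L740I'] -> total ['L740I']
At Alpha: gained ['N510M', 'R849N', 'R808V'] -> total ['L740I', 'N510M', 'R808V', 'R849N']

Answer: L740I,N510M,R808V,R849N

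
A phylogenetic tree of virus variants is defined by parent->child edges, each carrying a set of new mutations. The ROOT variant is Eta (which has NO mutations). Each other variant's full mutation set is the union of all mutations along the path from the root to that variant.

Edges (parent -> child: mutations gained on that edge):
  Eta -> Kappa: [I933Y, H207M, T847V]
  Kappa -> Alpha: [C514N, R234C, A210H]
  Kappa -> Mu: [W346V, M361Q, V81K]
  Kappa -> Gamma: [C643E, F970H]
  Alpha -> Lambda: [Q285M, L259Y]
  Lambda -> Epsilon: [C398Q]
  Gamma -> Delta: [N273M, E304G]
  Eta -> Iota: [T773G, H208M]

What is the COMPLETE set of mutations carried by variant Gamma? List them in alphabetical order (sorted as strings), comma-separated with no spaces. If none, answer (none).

At Eta: gained [] -> total []
At Kappa: gained ['I933Y', 'H207M', 'T847V'] -> total ['H207M', 'I933Y', 'T847V']
At Gamma: gained ['C643E', 'F970H'] -> total ['C643E', 'F970H', 'H207M', 'I933Y', 'T847V']

Answer: C643E,F970H,H207M,I933Y,T847V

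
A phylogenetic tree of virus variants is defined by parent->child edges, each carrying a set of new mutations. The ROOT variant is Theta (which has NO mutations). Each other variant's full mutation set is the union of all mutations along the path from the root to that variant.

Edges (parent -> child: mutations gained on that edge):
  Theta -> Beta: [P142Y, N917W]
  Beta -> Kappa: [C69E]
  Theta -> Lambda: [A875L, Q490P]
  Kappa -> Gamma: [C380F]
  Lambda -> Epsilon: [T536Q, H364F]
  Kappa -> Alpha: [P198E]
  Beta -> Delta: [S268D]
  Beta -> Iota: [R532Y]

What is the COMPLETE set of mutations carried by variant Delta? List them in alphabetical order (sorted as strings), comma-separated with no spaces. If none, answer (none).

At Theta: gained [] -> total []
At Beta: gained ['P142Y', 'N917W'] -> total ['N917W', 'P142Y']
At Delta: gained ['S268D'] -> total ['N917W', 'P142Y', 'S268D']

Answer: N917W,P142Y,S268D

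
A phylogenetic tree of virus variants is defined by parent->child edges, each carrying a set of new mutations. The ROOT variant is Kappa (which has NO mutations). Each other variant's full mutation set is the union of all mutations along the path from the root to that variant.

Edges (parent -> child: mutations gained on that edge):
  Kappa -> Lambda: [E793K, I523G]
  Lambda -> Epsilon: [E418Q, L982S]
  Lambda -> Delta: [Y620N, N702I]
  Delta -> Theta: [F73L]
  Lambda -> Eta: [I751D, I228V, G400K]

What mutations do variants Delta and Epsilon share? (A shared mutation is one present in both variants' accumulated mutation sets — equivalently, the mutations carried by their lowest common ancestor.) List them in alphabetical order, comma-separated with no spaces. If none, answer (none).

Answer: E793K,I523G

Derivation:
Accumulating mutations along path to Delta:
  At Kappa: gained [] -> total []
  At Lambda: gained ['E793K', 'I523G'] -> total ['E793K', 'I523G']
  At Delta: gained ['Y620N', 'N702I'] -> total ['E793K', 'I523G', 'N702I', 'Y620N']
Mutations(Delta) = ['E793K', 'I523G', 'N702I', 'Y620N']
Accumulating mutations along path to Epsilon:
  At Kappa: gained [] -> total []
  At Lambda: gained ['E793K', 'I523G'] -> total ['E793K', 'I523G']
  At Epsilon: gained ['E418Q', 'L982S'] -> total ['E418Q', 'E793K', 'I523G', 'L982S']
Mutations(Epsilon) = ['E418Q', 'E793K', 'I523G', 'L982S']
Intersection: ['E793K', 'I523G', 'N702I', 'Y620N'] ∩ ['E418Q', 'E793K', 'I523G', 'L982S'] = ['E793K', 'I523G']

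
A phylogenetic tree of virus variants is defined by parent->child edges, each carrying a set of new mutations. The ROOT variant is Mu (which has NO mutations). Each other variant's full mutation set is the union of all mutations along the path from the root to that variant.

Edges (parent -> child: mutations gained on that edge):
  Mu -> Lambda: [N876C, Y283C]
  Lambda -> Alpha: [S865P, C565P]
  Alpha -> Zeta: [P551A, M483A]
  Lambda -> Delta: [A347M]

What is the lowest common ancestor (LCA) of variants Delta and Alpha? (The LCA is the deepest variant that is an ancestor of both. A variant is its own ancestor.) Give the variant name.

Path from root to Delta: Mu -> Lambda -> Delta
  ancestors of Delta: {Mu, Lambda, Delta}
Path from root to Alpha: Mu -> Lambda -> Alpha
  ancestors of Alpha: {Mu, Lambda, Alpha}
Common ancestors: {Mu, Lambda}
Walk up from Alpha: Alpha (not in ancestors of Delta), Lambda (in ancestors of Delta), Mu (in ancestors of Delta)
Deepest common ancestor (LCA) = Lambda

Answer: Lambda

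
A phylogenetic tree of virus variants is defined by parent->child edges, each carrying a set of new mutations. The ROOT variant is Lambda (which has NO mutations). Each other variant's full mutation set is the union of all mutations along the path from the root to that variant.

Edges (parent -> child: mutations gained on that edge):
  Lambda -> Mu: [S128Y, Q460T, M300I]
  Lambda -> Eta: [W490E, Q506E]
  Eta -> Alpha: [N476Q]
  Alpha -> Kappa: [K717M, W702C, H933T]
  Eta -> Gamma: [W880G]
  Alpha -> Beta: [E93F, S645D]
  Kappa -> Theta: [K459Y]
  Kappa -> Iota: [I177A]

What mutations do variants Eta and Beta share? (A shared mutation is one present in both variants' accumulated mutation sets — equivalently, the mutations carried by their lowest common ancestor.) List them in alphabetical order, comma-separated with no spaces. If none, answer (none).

Answer: Q506E,W490E

Derivation:
Accumulating mutations along path to Eta:
  At Lambda: gained [] -> total []
  At Eta: gained ['W490E', 'Q506E'] -> total ['Q506E', 'W490E']
Mutations(Eta) = ['Q506E', 'W490E']
Accumulating mutations along path to Beta:
  At Lambda: gained [] -> total []
  At Eta: gained ['W490E', 'Q506E'] -> total ['Q506E', 'W490E']
  At Alpha: gained ['N476Q'] -> total ['N476Q', 'Q506E', 'W490E']
  At Beta: gained ['E93F', 'S645D'] -> total ['E93F', 'N476Q', 'Q506E', 'S645D', 'W490E']
Mutations(Beta) = ['E93F', 'N476Q', 'Q506E', 'S645D', 'W490E']
Intersection: ['Q506E', 'W490E'] ∩ ['E93F', 'N476Q', 'Q506E', 'S645D', 'W490E'] = ['Q506E', 'W490E']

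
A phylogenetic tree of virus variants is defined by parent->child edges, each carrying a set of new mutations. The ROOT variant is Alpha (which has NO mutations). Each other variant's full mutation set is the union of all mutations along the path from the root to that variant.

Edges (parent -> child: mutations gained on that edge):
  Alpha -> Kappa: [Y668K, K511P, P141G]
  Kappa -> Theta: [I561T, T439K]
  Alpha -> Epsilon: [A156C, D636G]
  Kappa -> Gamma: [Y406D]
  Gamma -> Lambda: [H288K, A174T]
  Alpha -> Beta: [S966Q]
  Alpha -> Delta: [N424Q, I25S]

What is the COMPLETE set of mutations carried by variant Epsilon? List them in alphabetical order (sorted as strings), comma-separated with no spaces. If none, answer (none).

Answer: A156C,D636G

Derivation:
At Alpha: gained [] -> total []
At Epsilon: gained ['A156C', 'D636G'] -> total ['A156C', 'D636G']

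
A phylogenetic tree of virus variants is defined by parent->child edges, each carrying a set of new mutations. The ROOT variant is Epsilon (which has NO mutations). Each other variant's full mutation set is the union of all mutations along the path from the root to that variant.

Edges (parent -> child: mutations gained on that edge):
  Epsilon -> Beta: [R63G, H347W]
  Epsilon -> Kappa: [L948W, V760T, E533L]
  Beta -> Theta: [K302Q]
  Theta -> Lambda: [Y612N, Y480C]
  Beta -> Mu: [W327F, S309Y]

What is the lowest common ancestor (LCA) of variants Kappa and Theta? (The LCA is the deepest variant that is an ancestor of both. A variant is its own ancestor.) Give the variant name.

Answer: Epsilon

Derivation:
Path from root to Kappa: Epsilon -> Kappa
  ancestors of Kappa: {Epsilon, Kappa}
Path from root to Theta: Epsilon -> Beta -> Theta
  ancestors of Theta: {Epsilon, Beta, Theta}
Common ancestors: {Epsilon}
Walk up from Theta: Theta (not in ancestors of Kappa), Beta (not in ancestors of Kappa), Epsilon (in ancestors of Kappa)
Deepest common ancestor (LCA) = Epsilon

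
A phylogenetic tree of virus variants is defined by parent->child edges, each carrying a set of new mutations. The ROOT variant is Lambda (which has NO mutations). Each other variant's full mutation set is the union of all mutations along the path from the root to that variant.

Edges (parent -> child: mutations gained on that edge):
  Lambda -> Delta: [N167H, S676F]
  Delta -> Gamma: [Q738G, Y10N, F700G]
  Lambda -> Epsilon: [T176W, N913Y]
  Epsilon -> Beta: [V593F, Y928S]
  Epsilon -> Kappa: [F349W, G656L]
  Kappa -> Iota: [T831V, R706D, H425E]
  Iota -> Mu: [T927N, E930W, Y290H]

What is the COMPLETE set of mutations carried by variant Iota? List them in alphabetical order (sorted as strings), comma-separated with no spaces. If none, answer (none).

Answer: F349W,G656L,H425E,N913Y,R706D,T176W,T831V

Derivation:
At Lambda: gained [] -> total []
At Epsilon: gained ['T176W', 'N913Y'] -> total ['N913Y', 'T176W']
At Kappa: gained ['F349W', 'G656L'] -> total ['F349W', 'G656L', 'N913Y', 'T176W']
At Iota: gained ['T831V', 'R706D', 'H425E'] -> total ['F349W', 'G656L', 'H425E', 'N913Y', 'R706D', 'T176W', 'T831V']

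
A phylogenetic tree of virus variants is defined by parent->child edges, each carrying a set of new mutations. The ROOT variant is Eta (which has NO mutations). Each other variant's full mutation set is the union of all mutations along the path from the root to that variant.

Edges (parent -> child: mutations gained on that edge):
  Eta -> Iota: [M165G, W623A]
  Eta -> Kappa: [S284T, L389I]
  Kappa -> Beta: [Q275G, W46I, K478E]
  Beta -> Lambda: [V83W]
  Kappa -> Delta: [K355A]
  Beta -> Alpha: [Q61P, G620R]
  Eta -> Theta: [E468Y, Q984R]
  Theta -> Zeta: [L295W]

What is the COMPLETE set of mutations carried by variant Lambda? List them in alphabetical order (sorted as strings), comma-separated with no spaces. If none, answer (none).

Answer: K478E,L389I,Q275G,S284T,V83W,W46I

Derivation:
At Eta: gained [] -> total []
At Kappa: gained ['S284T', 'L389I'] -> total ['L389I', 'S284T']
At Beta: gained ['Q275G', 'W46I', 'K478E'] -> total ['K478E', 'L389I', 'Q275G', 'S284T', 'W46I']
At Lambda: gained ['V83W'] -> total ['K478E', 'L389I', 'Q275G', 'S284T', 'V83W', 'W46I']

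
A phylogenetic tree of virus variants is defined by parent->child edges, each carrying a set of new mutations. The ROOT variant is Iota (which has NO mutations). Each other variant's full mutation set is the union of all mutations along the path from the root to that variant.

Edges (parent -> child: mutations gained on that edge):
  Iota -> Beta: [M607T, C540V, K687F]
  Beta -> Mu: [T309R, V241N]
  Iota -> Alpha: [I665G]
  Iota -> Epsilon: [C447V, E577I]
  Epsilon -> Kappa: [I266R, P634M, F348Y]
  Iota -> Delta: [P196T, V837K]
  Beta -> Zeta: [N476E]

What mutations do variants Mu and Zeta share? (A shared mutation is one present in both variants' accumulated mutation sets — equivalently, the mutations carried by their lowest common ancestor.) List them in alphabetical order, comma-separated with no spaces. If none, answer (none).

Accumulating mutations along path to Mu:
  At Iota: gained [] -> total []
  At Beta: gained ['M607T', 'C540V', 'K687F'] -> total ['C540V', 'K687F', 'M607T']
  At Mu: gained ['T309R', 'V241N'] -> total ['C540V', 'K687F', 'M607T', 'T309R', 'V241N']
Mutations(Mu) = ['C540V', 'K687F', 'M607T', 'T309R', 'V241N']
Accumulating mutations along path to Zeta:
  At Iota: gained [] -> total []
  At Beta: gained ['M607T', 'C540V', 'K687F'] -> total ['C540V', 'K687F', 'M607T']
  At Zeta: gained ['N476E'] -> total ['C540V', 'K687F', 'M607T', 'N476E']
Mutations(Zeta) = ['C540V', 'K687F', 'M607T', 'N476E']
Intersection: ['C540V', 'K687F', 'M607T', 'T309R', 'V241N'] ∩ ['C540V', 'K687F', 'M607T', 'N476E'] = ['C540V', 'K687F', 'M607T']

Answer: C540V,K687F,M607T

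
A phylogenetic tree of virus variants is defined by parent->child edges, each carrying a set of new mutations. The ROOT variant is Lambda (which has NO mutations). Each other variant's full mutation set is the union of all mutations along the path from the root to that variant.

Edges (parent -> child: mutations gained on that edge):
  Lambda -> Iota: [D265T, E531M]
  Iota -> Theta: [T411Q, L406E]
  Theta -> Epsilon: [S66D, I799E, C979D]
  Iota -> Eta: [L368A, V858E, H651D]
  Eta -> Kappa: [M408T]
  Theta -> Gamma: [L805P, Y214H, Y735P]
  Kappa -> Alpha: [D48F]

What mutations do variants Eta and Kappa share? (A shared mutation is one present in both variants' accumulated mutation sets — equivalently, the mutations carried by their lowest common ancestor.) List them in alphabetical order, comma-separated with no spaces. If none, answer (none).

Accumulating mutations along path to Eta:
  At Lambda: gained [] -> total []
  At Iota: gained ['D265T', 'E531M'] -> total ['D265T', 'E531M']
  At Eta: gained ['L368A', 'V858E', 'H651D'] -> total ['D265T', 'E531M', 'H651D', 'L368A', 'V858E']
Mutations(Eta) = ['D265T', 'E531M', 'H651D', 'L368A', 'V858E']
Accumulating mutations along path to Kappa:
  At Lambda: gained [] -> total []
  At Iota: gained ['D265T', 'E531M'] -> total ['D265T', 'E531M']
  At Eta: gained ['L368A', 'V858E', 'H651D'] -> total ['D265T', 'E531M', 'H651D', 'L368A', 'V858E']
  At Kappa: gained ['M408T'] -> total ['D265T', 'E531M', 'H651D', 'L368A', 'M408T', 'V858E']
Mutations(Kappa) = ['D265T', 'E531M', 'H651D', 'L368A', 'M408T', 'V858E']
Intersection: ['D265T', 'E531M', 'H651D', 'L368A', 'V858E'] ∩ ['D265T', 'E531M', 'H651D', 'L368A', 'M408T', 'V858E'] = ['D265T', 'E531M', 'H651D', 'L368A', 'V858E']

Answer: D265T,E531M,H651D,L368A,V858E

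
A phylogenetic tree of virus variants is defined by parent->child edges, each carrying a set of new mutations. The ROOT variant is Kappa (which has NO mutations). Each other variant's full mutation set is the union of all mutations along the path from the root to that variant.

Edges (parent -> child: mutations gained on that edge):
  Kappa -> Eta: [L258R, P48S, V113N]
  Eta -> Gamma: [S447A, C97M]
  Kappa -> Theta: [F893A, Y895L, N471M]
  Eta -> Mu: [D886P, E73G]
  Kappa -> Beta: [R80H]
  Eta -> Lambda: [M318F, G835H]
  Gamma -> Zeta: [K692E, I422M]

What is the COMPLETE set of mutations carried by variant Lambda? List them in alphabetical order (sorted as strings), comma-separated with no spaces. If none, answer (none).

Answer: G835H,L258R,M318F,P48S,V113N

Derivation:
At Kappa: gained [] -> total []
At Eta: gained ['L258R', 'P48S', 'V113N'] -> total ['L258R', 'P48S', 'V113N']
At Lambda: gained ['M318F', 'G835H'] -> total ['G835H', 'L258R', 'M318F', 'P48S', 'V113N']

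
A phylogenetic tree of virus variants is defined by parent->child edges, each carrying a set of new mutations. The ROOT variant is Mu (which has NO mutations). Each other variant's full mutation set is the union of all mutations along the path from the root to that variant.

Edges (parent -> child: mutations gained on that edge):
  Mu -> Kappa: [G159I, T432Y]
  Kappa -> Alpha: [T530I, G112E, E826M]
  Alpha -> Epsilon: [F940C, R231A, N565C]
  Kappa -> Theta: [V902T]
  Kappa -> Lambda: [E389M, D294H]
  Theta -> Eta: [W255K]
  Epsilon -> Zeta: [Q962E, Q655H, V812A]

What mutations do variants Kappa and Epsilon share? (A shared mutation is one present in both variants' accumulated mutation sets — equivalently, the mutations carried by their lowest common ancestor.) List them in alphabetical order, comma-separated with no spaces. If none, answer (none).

Accumulating mutations along path to Kappa:
  At Mu: gained [] -> total []
  At Kappa: gained ['G159I', 'T432Y'] -> total ['G159I', 'T432Y']
Mutations(Kappa) = ['G159I', 'T432Y']
Accumulating mutations along path to Epsilon:
  At Mu: gained [] -> total []
  At Kappa: gained ['G159I', 'T432Y'] -> total ['G159I', 'T432Y']
  At Alpha: gained ['T530I', 'G112E', 'E826M'] -> total ['E826M', 'G112E', 'G159I', 'T432Y', 'T530I']
  At Epsilon: gained ['F940C', 'R231A', 'N565C'] -> total ['E826M', 'F940C', 'G112E', 'G159I', 'N565C', 'R231A', 'T432Y', 'T530I']
Mutations(Epsilon) = ['E826M', 'F940C', 'G112E', 'G159I', 'N565C', 'R231A', 'T432Y', 'T530I']
Intersection: ['G159I', 'T432Y'] ∩ ['E826M', 'F940C', 'G112E', 'G159I', 'N565C', 'R231A', 'T432Y', 'T530I'] = ['G159I', 'T432Y']

Answer: G159I,T432Y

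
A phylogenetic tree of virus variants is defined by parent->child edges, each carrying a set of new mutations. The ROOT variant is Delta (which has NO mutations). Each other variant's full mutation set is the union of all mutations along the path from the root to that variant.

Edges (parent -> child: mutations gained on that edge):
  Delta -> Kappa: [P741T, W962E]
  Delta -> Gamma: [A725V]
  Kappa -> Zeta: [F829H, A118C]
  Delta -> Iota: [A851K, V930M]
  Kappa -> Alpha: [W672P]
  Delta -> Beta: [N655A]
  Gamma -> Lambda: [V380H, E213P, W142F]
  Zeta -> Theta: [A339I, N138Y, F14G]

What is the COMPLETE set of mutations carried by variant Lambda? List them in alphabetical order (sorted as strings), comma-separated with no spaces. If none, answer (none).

Answer: A725V,E213P,V380H,W142F

Derivation:
At Delta: gained [] -> total []
At Gamma: gained ['A725V'] -> total ['A725V']
At Lambda: gained ['V380H', 'E213P', 'W142F'] -> total ['A725V', 'E213P', 'V380H', 'W142F']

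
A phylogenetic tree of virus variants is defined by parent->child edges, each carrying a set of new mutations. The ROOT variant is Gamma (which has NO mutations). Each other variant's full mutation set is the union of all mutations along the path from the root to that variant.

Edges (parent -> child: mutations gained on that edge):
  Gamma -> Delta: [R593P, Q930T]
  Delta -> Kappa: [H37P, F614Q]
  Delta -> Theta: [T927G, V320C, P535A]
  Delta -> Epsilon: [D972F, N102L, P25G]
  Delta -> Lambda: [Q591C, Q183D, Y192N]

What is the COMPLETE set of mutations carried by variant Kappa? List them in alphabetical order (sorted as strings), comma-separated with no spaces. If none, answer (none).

Answer: F614Q,H37P,Q930T,R593P

Derivation:
At Gamma: gained [] -> total []
At Delta: gained ['R593P', 'Q930T'] -> total ['Q930T', 'R593P']
At Kappa: gained ['H37P', 'F614Q'] -> total ['F614Q', 'H37P', 'Q930T', 'R593P']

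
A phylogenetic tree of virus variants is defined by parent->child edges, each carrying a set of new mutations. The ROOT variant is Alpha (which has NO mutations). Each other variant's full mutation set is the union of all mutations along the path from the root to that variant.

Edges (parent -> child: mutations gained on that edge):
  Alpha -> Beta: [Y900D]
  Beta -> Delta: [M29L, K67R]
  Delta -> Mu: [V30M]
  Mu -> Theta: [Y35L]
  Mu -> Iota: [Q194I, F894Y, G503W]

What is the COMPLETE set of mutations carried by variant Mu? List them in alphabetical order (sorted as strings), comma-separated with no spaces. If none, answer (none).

At Alpha: gained [] -> total []
At Beta: gained ['Y900D'] -> total ['Y900D']
At Delta: gained ['M29L', 'K67R'] -> total ['K67R', 'M29L', 'Y900D']
At Mu: gained ['V30M'] -> total ['K67R', 'M29L', 'V30M', 'Y900D']

Answer: K67R,M29L,V30M,Y900D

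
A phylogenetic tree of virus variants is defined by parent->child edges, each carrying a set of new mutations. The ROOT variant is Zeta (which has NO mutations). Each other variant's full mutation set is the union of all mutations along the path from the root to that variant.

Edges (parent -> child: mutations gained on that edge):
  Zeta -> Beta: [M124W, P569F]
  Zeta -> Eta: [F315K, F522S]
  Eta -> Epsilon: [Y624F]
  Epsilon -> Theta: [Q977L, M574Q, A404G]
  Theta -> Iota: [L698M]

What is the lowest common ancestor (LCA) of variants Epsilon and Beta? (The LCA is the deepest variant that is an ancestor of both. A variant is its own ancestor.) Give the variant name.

Path from root to Epsilon: Zeta -> Eta -> Epsilon
  ancestors of Epsilon: {Zeta, Eta, Epsilon}
Path from root to Beta: Zeta -> Beta
  ancestors of Beta: {Zeta, Beta}
Common ancestors: {Zeta}
Walk up from Beta: Beta (not in ancestors of Epsilon), Zeta (in ancestors of Epsilon)
Deepest common ancestor (LCA) = Zeta

Answer: Zeta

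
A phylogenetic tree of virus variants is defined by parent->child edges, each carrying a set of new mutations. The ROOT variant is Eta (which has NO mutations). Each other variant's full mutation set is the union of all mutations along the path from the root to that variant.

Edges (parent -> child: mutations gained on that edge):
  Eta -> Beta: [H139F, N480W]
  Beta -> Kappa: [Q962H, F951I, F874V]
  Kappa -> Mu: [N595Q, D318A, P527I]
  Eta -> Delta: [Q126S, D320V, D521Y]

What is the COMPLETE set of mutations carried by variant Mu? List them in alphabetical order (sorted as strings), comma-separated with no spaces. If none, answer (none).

At Eta: gained [] -> total []
At Beta: gained ['H139F', 'N480W'] -> total ['H139F', 'N480W']
At Kappa: gained ['Q962H', 'F951I', 'F874V'] -> total ['F874V', 'F951I', 'H139F', 'N480W', 'Q962H']
At Mu: gained ['N595Q', 'D318A', 'P527I'] -> total ['D318A', 'F874V', 'F951I', 'H139F', 'N480W', 'N595Q', 'P527I', 'Q962H']

Answer: D318A,F874V,F951I,H139F,N480W,N595Q,P527I,Q962H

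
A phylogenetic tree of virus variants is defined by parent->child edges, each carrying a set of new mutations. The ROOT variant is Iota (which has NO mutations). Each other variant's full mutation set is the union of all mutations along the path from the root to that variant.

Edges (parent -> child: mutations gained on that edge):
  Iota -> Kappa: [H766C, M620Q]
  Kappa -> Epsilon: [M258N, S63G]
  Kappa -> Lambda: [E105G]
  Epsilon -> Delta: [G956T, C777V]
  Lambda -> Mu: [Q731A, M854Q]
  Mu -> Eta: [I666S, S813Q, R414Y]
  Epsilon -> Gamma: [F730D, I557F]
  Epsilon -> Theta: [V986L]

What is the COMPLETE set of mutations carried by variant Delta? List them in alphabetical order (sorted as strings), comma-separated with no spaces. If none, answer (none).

At Iota: gained [] -> total []
At Kappa: gained ['H766C', 'M620Q'] -> total ['H766C', 'M620Q']
At Epsilon: gained ['M258N', 'S63G'] -> total ['H766C', 'M258N', 'M620Q', 'S63G']
At Delta: gained ['G956T', 'C777V'] -> total ['C777V', 'G956T', 'H766C', 'M258N', 'M620Q', 'S63G']

Answer: C777V,G956T,H766C,M258N,M620Q,S63G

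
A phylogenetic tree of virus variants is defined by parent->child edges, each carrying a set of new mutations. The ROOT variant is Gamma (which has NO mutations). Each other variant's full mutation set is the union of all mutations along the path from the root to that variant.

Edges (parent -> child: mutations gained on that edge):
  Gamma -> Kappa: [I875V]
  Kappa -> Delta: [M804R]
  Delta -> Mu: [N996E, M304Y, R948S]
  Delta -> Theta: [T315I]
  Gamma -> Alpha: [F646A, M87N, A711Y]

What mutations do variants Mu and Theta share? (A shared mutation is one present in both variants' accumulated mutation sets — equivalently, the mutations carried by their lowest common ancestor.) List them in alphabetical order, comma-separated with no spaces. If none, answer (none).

Accumulating mutations along path to Mu:
  At Gamma: gained [] -> total []
  At Kappa: gained ['I875V'] -> total ['I875V']
  At Delta: gained ['M804R'] -> total ['I875V', 'M804R']
  At Mu: gained ['N996E', 'M304Y', 'R948S'] -> total ['I875V', 'M304Y', 'M804R', 'N996E', 'R948S']
Mutations(Mu) = ['I875V', 'M304Y', 'M804R', 'N996E', 'R948S']
Accumulating mutations along path to Theta:
  At Gamma: gained [] -> total []
  At Kappa: gained ['I875V'] -> total ['I875V']
  At Delta: gained ['M804R'] -> total ['I875V', 'M804R']
  At Theta: gained ['T315I'] -> total ['I875V', 'M804R', 'T315I']
Mutations(Theta) = ['I875V', 'M804R', 'T315I']
Intersection: ['I875V', 'M304Y', 'M804R', 'N996E', 'R948S'] ∩ ['I875V', 'M804R', 'T315I'] = ['I875V', 'M804R']

Answer: I875V,M804R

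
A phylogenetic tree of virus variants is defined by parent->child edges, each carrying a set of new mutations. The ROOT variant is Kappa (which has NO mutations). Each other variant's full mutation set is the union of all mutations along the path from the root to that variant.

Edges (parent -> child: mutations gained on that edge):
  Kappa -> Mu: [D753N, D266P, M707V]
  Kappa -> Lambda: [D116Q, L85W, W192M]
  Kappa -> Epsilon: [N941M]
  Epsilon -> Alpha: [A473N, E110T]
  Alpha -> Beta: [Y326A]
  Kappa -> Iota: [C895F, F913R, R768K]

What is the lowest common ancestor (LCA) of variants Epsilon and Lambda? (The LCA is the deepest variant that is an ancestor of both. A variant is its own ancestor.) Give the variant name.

Answer: Kappa

Derivation:
Path from root to Epsilon: Kappa -> Epsilon
  ancestors of Epsilon: {Kappa, Epsilon}
Path from root to Lambda: Kappa -> Lambda
  ancestors of Lambda: {Kappa, Lambda}
Common ancestors: {Kappa}
Walk up from Lambda: Lambda (not in ancestors of Epsilon), Kappa (in ancestors of Epsilon)
Deepest common ancestor (LCA) = Kappa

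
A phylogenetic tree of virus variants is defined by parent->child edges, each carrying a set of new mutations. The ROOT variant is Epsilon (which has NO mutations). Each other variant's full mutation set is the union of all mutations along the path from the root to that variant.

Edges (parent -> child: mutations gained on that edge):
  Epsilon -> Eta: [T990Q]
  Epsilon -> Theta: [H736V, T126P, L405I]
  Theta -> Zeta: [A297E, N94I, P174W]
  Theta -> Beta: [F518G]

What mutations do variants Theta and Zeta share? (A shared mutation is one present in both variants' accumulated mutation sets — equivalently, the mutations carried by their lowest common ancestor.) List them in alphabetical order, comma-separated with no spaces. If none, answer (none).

Accumulating mutations along path to Theta:
  At Epsilon: gained [] -> total []
  At Theta: gained ['H736V', 'T126P', 'L405I'] -> total ['H736V', 'L405I', 'T126P']
Mutations(Theta) = ['H736V', 'L405I', 'T126P']
Accumulating mutations along path to Zeta:
  At Epsilon: gained [] -> total []
  At Theta: gained ['H736V', 'T126P', 'L405I'] -> total ['H736V', 'L405I', 'T126P']
  At Zeta: gained ['A297E', 'N94I', 'P174W'] -> total ['A297E', 'H736V', 'L405I', 'N94I', 'P174W', 'T126P']
Mutations(Zeta) = ['A297E', 'H736V', 'L405I', 'N94I', 'P174W', 'T126P']
Intersection: ['H736V', 'L405I', 'T126P'] ∩ ['A297E', 'H736V', 'L405I', 'N94I', 'P174W', 'T126P'] = ['H736V', 'L405I', 'T126P']

Answer: H736V,L405I,T126P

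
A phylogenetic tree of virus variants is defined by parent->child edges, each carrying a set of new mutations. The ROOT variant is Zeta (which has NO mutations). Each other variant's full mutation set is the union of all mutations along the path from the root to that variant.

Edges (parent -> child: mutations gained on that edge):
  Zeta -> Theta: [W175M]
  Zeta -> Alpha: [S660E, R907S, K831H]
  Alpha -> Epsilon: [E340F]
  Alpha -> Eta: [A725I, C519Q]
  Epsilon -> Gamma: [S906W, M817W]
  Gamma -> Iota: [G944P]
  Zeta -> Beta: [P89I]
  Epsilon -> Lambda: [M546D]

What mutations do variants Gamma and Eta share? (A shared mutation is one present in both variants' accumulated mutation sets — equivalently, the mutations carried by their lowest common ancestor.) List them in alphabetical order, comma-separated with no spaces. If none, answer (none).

Answer: K831H,R907S,S660E

Derivation:
Accumulating mutations along path to Gamma:
  At Zeta: gained [] -> total []
  At Alpha: gained ['S660E', 'R907S', 'K831H'] -> total ['K831H', 'R907S', 'S660E']
  At Epsilon: gained ['E340F'] -> total ['E340F', 'K831H', 'R907S', 'S660E']
  At Gamma: gained ['S906W', 'M817W'] -> total ['E340F', 'K831H', 'M817W', 'R907S', 'S660E', 'S906W']
Mutations(Gamma) = ['E340F', 'K831H', 'M817W', 'R907S', 'S660E', 'S906W']
Accumulating mutations along path to Eta:
  At Zeta: gained [] -> total []
  At Alpha: gained ['S660E', 'R907S', 'K831H'] -> total ['K831H', 'R907S', 'S660E']
  At Eta: gained ['A725I', 'C519Q'] -> total ['A725I', 'C519Q', 'K831H', 'R907S', 'S660E']
Mutations(Eta) = ['A725I', 'C519Q', 'K831H', 'R907S', 'S660E']
Intersection: ['E340F', 'K831H', 'M817W', 'R907S', 'S660E', 'S906W'] ∩ ['A725I', 'C519Q', 'K831H', 'R907S', 'S660E'] = ['K831H', 'R907S', 'S660E']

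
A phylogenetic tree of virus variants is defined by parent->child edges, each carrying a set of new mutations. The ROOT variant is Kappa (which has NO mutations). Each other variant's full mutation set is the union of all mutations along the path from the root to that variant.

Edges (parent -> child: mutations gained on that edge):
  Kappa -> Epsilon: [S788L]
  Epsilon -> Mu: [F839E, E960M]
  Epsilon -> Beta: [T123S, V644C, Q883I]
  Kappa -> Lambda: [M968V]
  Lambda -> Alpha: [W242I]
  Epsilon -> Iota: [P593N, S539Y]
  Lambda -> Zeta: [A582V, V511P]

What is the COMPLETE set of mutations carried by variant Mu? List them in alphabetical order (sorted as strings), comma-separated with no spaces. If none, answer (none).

At Kappa: gained [] -> total []
At Epsilon: gained ['S788L'] -> total ['S788L']
At Mu: gained ['F839E', 'E960M'] -> total ['E960M', 'F839E', 'S788L']

Answer: E960M,F839E,S788L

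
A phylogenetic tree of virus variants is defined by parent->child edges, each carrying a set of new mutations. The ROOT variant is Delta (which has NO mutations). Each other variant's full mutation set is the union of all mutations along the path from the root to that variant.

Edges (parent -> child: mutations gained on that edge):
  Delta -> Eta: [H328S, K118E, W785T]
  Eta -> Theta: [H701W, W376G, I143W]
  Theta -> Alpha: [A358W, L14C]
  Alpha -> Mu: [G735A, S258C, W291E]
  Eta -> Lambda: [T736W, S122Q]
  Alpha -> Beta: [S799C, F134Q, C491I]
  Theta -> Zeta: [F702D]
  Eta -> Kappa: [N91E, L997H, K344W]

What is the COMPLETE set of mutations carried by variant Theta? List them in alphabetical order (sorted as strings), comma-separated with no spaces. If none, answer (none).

Answer: H328S,H701W,I143W,K118E,W376G,W785T

Derivation:
At Delta: gained [] -> total []
At Eta: gained ['H328S', 'K118E', 'W785T'] -> total ['H328S', 'K118E', 'W785T']
At Theta: gained ['H701W', 'W376G', 'I143W'] -> total ['H328S', 'H701W', 'I143W', 'K118E', 'W376G', 'W785T']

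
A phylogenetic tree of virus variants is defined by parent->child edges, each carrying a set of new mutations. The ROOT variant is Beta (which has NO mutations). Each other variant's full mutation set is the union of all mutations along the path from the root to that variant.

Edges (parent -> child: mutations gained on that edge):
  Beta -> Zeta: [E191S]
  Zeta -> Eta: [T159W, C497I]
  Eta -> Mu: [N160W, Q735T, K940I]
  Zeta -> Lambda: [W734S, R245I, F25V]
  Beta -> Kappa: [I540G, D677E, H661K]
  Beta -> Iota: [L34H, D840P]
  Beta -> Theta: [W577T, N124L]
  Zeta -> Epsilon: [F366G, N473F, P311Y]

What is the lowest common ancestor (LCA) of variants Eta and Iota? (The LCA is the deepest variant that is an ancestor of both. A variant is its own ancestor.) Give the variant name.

Path from root to Eta: Beta -> Zeta -> Eta
  ancestors of Eta: {Beta, Zeta, Eta}
Path from root to Iota: Beta -> Iota
  ancestors of Iota: {Beta, Iota}
Common ancestors: {Beta}
Walk up from Iota: Iota (not in ancestors of Eta), Beta (in ancestors of Eta)
Deepest common ancestor (LCA) = Beta

Answer: Beta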